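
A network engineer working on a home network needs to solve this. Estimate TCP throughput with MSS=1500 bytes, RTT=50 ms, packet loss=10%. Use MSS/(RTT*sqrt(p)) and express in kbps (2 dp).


Given: MSS = 1500 bytes, RTT = 50 ms, loss = 10%
RTT in seconds = 50 / 1000 = 0.05
Loss rate = 10% = 0.1
sqrt(loss) = sqrt(0.1) = 0.316227766017
Throughput (bytes/s) = 1500 / (0.05 * 0.316227766017) = 94868.3298
Throughput (kbps) = 94868.3298 * 8 / 1000 = 758.946638 -> 758.95 kbps (2 dp)

758.95


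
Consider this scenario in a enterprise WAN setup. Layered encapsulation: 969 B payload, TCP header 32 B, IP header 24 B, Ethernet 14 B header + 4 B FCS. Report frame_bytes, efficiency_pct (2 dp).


TCP segment = 969 + 32 = 1001 B
IP packet = 1001 + 24 = 1025 B
Ethernet frame = 1025 + 14 + 4 = 1043 B
Efficiency = app / frame = 969 / 1043 = 0.929051 = 92.9051% -> 92.91% (2 dp)

1043, 92.91


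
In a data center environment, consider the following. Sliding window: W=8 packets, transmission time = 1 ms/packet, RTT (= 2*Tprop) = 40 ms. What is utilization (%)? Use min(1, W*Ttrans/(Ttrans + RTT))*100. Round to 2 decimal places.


Given: W = 8, Ttrans = 1 ms, RTT = 40 ms (= 2 * Tprop, Tprop = 20 ms)
Cycle time = Ttrans + RTT = 1 + 40 = 41 ms (first packet sent until its ACK returns)
W * Ttrans = 8 * 1 = 8 ms of sending per cycle
W * Ttrans / (Ttrans + RTT) = 8 / 41 = 0.195122
U = min(1, 0.195122) = 0.195122
U% = 19.51%

19.51


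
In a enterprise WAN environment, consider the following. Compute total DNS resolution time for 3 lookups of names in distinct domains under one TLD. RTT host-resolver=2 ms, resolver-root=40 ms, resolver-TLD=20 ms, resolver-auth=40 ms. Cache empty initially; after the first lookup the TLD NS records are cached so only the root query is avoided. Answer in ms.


Lookup 1 (cold cache): local + root + TLD + auth = 2 + 40 + 20 + 40 = 102 ms
Lookups 2..3 (TLD NS cached -> skip root; new domain -> still ask TLD and auth): local + TLD + auth = 2 + 20 + 40 = 62 ms each
Remaining 2 lookups: 2 * 62 = 124 ms
Total = 102 + 124 = 226 ms

226


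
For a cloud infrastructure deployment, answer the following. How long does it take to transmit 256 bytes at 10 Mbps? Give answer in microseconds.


Given: packet = 256 bytes, bandwidth = 10 Mbps
Packet in bits = 256 * 8 = 2048 bits
Bandwidth = 10 * 10^6 = 10000000 bps
Time = 2048 / 10000000 seconds
Time in us = 2048 * 10^6 / 10000000 = 204.8

204.8


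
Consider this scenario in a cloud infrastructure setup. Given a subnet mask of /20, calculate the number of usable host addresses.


Given: subnet mask /20
Host bits = 32 - 20 = 12
Total addresses = 2^12 = 4096
Usable hosts = 4096 - 2 (network + broadcast) = 4094

4094


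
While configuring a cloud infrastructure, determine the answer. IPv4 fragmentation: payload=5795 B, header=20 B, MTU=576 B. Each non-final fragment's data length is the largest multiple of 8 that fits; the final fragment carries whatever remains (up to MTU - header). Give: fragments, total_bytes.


Max data per non-final fragment = floor((MTU - header)/8)*8 = floor((576 - 20)/8)*8 = floor(556/8)*8 = 552 B
Final fragment needs no 8-byte alignment: it can carry up to MTU - header = 556 B
Non-final fragments needed = ceil((payload - 556) / 552) = ceil(5239/552) = ceil(9.4909) = 10
Number of fragments = 10 + 1 = 11
Fragment sizes (data): 10 * 552 B + 275 B (last, 275 <= 556 OK)
Total bytes sent = payload + n_frags * header = 5795 + 11*20 = 5795 + 220 = 6015 B

11, 6015


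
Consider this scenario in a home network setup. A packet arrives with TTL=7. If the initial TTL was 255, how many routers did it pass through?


Given: initial TTL = 255, received TTL = 7
Hops = initial TTL - received TTL
Hops = 255 - 7 = 248

248


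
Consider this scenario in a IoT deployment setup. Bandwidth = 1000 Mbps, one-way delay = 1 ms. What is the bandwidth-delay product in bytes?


Given: bandwidth = 1000 Mbps, delay = 1 ms
BDP in bits = 1000 * 10^6 * 1 / 1000
BDP in bits = 1000000
BDP in bytes = 1000000 / 8 = 125000

125000


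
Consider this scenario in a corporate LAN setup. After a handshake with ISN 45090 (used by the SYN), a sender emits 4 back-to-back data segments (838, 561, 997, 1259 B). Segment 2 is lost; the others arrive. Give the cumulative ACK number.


SYN uses sequence number 45090; first data byte = ISN + 1 = 45091.
Segment 1: SEQ = 45091, len = 838 B, covers [45091, 45928]
Segment 2: SEQ = 45929, len = 561 B, covers [45929, 46489] [LOST]
Segment 3: SEQ = 46490, len = 997 B, covers [46490, 47486]
Segment 4: SEQ = 47487, len = 1259 B, covers [47487, 48745]
In-order data received: bytes [45091, 45928] (segments 1..1).
Segment 2 missing -> gap begins at byte 45929; later segments buffered out of order.
Cumulative ACK = next expected in-order byte = 45091 + 838 = 45929

45929


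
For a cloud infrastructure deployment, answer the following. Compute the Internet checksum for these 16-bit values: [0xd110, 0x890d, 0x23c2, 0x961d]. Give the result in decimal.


Given words: [0xd110, 0x890d, 0x23c2, 0x961d]
Step 1: Sum all words
Raw sum = 53520 + 35085 + 9154 + 38429 = 136188
Step 2: Fold carry: (5116 + 2) = 5118
One's complement = ~5118 & 0xFFFF = 60417

60417


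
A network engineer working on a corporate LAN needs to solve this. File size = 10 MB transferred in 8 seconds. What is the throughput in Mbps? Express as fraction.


Given: file = 10 MB, time = 8 s
File in Mb = 10 * 8 = 80 Mb
Throughput = 80 / 8 Mbps
Throughput = 10 Mbps

10


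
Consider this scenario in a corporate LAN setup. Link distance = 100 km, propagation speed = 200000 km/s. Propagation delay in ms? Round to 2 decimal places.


Given: distance = 100 km, speed = 200000 km/s
Delay = distance / speed = 100 / 200000 seconds
Delay in ms = 100 * 1000 / 200000
Delay = 0.5000 ms
Rounded to 2 dp = 0.50 ms

0.50


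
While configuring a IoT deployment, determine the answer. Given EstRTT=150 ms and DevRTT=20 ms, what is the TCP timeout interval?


Given: EstRTT = 150 ms, DevRTT = 20 ms
Timeout = EstRTT + 4 * DevRTT
4 * DevRTT = 4 * 20 = 80
Timeout = 150 + 80 = 230 ms

230


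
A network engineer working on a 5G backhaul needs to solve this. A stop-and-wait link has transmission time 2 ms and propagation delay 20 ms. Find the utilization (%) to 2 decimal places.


Given: Ttrans = 2 ms, Tprop = 20 ms
RTT = 2 * Tprop = 2 * 20 = 40 ms
U = Ttrans / (Ttrans + RTT)
U = 2 / (2 + 40)
U = 2 / 42 = 0.047619
U% = 4.76%

4.76


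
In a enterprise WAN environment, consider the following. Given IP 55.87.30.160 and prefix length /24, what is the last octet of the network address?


Given: IP = 55.87.30.160, prefix = /24
Subnet mask = 255.255.255.0
Last octet of IP: 160
Last octet of mask: 0
Network last octet = 160 AND 0 = 0

0


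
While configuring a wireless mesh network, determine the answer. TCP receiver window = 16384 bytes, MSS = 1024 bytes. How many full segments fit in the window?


Given: RWND = 16384 bytes, MSS = 1024 bytes
Full segments = floor(RWND / MSS)
Full segments = floor(16384 / 1024)
Full segments = floor(16.0) = 16

16


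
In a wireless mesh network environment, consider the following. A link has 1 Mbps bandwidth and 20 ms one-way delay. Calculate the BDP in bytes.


Given: bandwidth = 1 Mbps, delay = 20 ms
BDP in bits = 1 * 10^6 * 20 / 1000
BDP in bits = 20000
BDP in bytes = 20000 / 8 = 2500

2500


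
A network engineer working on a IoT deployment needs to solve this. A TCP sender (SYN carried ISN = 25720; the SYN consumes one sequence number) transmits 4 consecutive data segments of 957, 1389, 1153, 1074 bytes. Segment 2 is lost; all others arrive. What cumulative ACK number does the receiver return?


SYN uses sequence number 25720; first data byte = ISN + 1 = 25721.
Segment 1: SEQ = 25721, len = 957 B, covers [25721, 26677]
Segment 2: SEQ = 26678, len = 1389 B, covers [26678, 28066] [LOST]
Segment 3: SEQ = 28067, len = 1153 B, covers [28067, 29219]
Segment 4: SEQ = 29220, len = 1074 B, covers [29220, 30293]
In-order data received: bytes [25721, 26677] (segments 1..1).
Segment 2 missing -> gap begins at byte 26678; later segments buffered out of order.
Cumulative ACK = next expected in-order byte = 25721 + 957 = 26678

26678


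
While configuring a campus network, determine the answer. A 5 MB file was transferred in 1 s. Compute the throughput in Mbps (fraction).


Given: file = 5 MB, time = 1 s
File in Mb = 5 * 8 = 40 Mb
Throughput = 40 / 1 Mbps
Throughput = 40 Mbps

40


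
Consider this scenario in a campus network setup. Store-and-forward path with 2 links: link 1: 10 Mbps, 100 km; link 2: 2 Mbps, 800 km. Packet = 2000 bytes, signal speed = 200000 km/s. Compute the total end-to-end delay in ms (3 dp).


Packet = 2000 bytes = 16000 bits. Store-and-forward: sum (t_trans + t_prop) per link.
Link 1: t_trans = 16000/(10*10^6) s = 1.6000 ms; t_prop = 100/200000 s = 0.5000 ms; subtotal = 2.1000 ms
Link 2: t_trans = 16000/(2*10^6) s = 8.0000 ms; t_prop = 800/200000 s = 4.0000 ms; subtotal = 12.0000 ms
End-to-end = 2.1000 + 12.0000 = 14.1000 ms -> 14.100 ms (3 dp)

14.100


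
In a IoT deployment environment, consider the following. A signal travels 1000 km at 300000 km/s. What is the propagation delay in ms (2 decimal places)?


Given: distance = 1000 km, speed = 300000 km/s
Delay = distance / speed = 1000 / 300000 seconds
Delay in ms = 1000 * 1000 / 300000
Delay = 3.3333 ms
Rounded to 2 dp = 3.33 ms

3.33


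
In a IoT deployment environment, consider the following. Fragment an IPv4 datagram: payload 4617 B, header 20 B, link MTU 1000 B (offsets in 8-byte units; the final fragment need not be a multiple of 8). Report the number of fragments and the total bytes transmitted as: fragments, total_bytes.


Max data per non-final fragment = floor((MTU - header)/8)*8 = floor((1000 - 20)/8)*8 = floor(980/8)*8 = 976 B
Final fragment needs no 8-byte alignment: it can carry up to MTU - header = 980 B
Non-final fragments needed = ceil((payload - 980) / 976) = ceil(3637/976) = ceil(3.7264) = 4
Number of fragments = 4 + 1 = 5
Fragment sizes (data): 4 * 976 B + 713 B (last, 713 <= 980 OK)
Total bytes sent = payload + n_frags * header = 4617 + 5*20 = 4617 + 100 = 4717 B

5, 4717


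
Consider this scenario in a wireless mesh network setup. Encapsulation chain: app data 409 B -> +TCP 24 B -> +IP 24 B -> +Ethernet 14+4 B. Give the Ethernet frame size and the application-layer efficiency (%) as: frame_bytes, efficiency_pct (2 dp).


TCP segment = 409 + 24 = 433 B
IP packet = 433 + 24 = 457 B
Ethernet frame = 457 + 14 + 4 = 475 B
Efficiency = app / frame = 409 / 475 = 0.861053 = 86.1053% -> 86.11% (2 dp)

475, 86.11


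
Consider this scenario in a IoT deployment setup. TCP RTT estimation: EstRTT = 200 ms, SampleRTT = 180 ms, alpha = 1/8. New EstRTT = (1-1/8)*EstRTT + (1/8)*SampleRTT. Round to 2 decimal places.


Given: EstRTT = 200 ms, SampleRTT = 180 ms, alpha = 1/8
New EstRTT = (1 - alpha) * EstRTT + alpha * SampleRTT
(7/8) * 200 = 175
(1/8) * 180 = 22.5
New EstRTT = 175 + 22.5 = 197.5 ms -> 197.50 ms (2 dp)

197.50


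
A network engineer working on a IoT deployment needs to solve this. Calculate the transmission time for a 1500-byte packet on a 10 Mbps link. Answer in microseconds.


Given: packet = 1500 bytes, bandwidth = 10 Mbps
Packet in bits = 1500 * 8 = 12000 bits
Bandwidth = 10 * 10^6 = 10000000 bps
Time = 12000 / 10000000 seconds
Time in us = 12000 * 10^6 / 10000000 = 1200

1200


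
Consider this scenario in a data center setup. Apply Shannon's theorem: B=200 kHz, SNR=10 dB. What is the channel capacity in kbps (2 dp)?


Given: B = 200 kHz, SNR = 10 dB
SNR linear = 10^(10/10) = 10
1 + SNR = 11
log2(11) = 3.4594316186
C = 200 * 1000 * 3.4594316186 = 691886.3237 bps
C = 691.886324 kbps -> 691.89 kbps (2 dp)

691.89


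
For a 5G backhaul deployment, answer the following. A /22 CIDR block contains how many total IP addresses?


Given: CIDR prefix /22
Host bits = 32 - 22 = 10
Total addresses = 2^10 = 1024

1024


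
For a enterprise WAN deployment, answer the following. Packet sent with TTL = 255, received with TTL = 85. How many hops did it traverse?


Given: initial TTL = 255, received TTL = 85
Hops = initial TTL - received TTL
Hops = 255 - 85 = 170

170


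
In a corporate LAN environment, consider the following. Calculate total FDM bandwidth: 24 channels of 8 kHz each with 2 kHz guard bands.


Given: 24 channels, 8 kHz each, guard = 2 kHz
Channel bandwidth = 24 * 8 = 192 kHz
Guard bands = 23 gaps * 2 kHz = 46 kHz
Total = 192 + 46 = 238 kHz

238


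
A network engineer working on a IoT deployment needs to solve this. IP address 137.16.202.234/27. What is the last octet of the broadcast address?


Given: IP = 137.16.202.234, prefix = /27
Host bits = 32 - 27 = 5
Network last octet = 234 AND mask = 224
Host part size = 2^5 - 1 = 31
Broadcast last octet = 224 OR 31 = 255

255


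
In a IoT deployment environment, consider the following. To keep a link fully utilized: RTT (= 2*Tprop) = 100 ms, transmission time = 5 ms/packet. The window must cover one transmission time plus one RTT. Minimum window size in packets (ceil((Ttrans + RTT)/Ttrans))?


Given: Ttrans = 5 ms, RTT = 100 ms (= 2 * Tprop, Tprop = 50 ms)
Time until first ACK returns = Ttrans + RTT = 5 + 100 = 105 ms
Need W * Ttrans >= Ttrans + RTT  ->  W >= (Ttrans + RTT) / Ttrans
(Ttrans + RTT) / Ttrans = 105 / 5 = 21
W_min = ceil(21) = 21

21


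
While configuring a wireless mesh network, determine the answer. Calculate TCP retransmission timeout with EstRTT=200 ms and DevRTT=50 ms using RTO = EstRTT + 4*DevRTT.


Given: EstRTT = 200 ms, DevRTT = 50 ms
Timeout = EstRTT + 4 * DevRTT
4 * DevRTT = 4 * 50 = 200
Timeout = 200 + 200 = 400 ms

400


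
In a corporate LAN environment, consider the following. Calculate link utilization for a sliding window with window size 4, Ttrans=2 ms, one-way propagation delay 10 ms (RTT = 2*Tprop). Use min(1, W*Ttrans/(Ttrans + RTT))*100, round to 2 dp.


Given: W = 4, Ttrans = 2 ms, RTT = 20 ms (= 2 * Tprop, Tprop = 10 ms)
Cycle time = Ttrans + RTT = 2 + 20 = 22 ms (first packet sent until its ACK returns)
W * Ttrans = 4 * 2 = 8 ms of sending per cycle
W * Ttrans / (Ttrans + RTT) = 8 / 22 = 0.363636
U = min(1, 0.363636) = 0.363636
U% = 36.36%

36.36


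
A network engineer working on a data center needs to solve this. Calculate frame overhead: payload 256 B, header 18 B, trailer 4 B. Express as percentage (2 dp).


Given: payload = 256 B, header = 18 B, trailer = 4 B
Overhead bytes = header + trailer = 18 + 4 = 22
Total frame = payload + overhead = 256 + 22 = 278
Overhead % = 22 / 278 * 100 = 7.9137% -> 7.91% (2 dp)

7.91


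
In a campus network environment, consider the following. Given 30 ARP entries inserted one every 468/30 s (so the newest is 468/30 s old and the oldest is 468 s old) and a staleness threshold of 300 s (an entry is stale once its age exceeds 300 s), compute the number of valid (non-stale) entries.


Ages are k * 468/30 s for k = 1..30 (spacing = 15.6000 s).
Entry k is valid iff k * 468/30 <= 300 iff k <= 30 * 300 / 468 = 19.2308
n_valid = floor(19.2308) = 19
(n_stale = 30 - 19 = 11)

19


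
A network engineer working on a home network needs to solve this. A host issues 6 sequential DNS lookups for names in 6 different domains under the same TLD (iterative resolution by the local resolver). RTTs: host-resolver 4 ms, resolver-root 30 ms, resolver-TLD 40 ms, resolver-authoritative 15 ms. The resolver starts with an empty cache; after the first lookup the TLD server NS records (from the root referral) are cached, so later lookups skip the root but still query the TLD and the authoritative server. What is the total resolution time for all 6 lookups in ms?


Lookup 1 (cold cache): local + root + TLD + auth = 4 + 30 + 40 + 15 = 89 ms
Lookups 2..6 (TLD NS cached -> skip root; new domain -> still ask TLD and auth): local + TLD + auth = 4 + 40 + 15 = 59 ms each
Remaining 5 lookups: 5 * 59 = 295 ms
Total = 89 + 295 = 384 ms

384


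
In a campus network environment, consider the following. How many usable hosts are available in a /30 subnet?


Given: subnet mask /30
Host bits = 32 - 30 = 2
Total addresses = 2^2 = 4
Usable hosts = 4 - 2 (network + broadcast) = 2

2


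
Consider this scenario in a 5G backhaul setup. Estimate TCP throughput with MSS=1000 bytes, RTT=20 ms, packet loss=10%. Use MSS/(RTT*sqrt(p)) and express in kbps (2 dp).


Given: MSS = 1000 bytes, RTT = 20 ms, loss = 10%
RTT in seconds = 20 / 1000 = 0.02
Loss rate = 10% = 0.1
sqrt(loss) = sqrt(0.1) = 0.316227766017
Throughput (bytes/s) = 1000 / (0.02 * 0.316227766017) = 158113.8830
Throughput (kbps) = 158113.8830 * 8 / 1000 = 1264.911064 -> 1264.91 kbps (2 dp)

1264.91


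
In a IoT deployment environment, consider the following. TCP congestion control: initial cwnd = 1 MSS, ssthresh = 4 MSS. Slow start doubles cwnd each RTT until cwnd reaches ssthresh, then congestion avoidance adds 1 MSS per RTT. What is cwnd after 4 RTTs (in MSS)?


RTT 0: cwnd = 1 MSS (initial)
RTT 1: cwnd = 2 MSS (slow start, doubled)
RTT 2: cwnd = 4 MSS (slow start, doubled)
RTT 3: cwnd = 5 MSS (congestion avoidance, +1)
RTT 4: cwnd = 6 MSS (congestion avoidance, +1)

6


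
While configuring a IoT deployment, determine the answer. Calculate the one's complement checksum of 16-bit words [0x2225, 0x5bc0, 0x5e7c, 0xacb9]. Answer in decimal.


Given words: [0x2225, 0x5bc0, 0x5e7c, 0xacb9]
Step 1: Sum all words
Raw sum = 8741 + 23488 + 24188 + 44217 = 100634
Step 2: Fold carry: (35098 + 1) = 35099
One's complement = ~35099 & 0xFFFF = 30436

30436


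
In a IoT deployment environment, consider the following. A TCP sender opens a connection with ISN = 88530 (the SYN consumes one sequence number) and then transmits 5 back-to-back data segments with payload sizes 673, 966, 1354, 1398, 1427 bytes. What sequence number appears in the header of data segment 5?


The SYN occupies sequence number ISN = 88530, so the first data byte is ISN + 1 = 88531.
SEQ of data segment i = (ISN + 1) + sum of payload sizes of segments 1..i-1.
Segment 1: SEQ = 88531, payload = 673 bytes
Segment 2: SEQ = 89204, payload = 966 bytes
Segment 3: SEQ = 90170, payload = 1354 bytes
Segment 4: SEQ = 91524, payload = 1398 bytes
Segment 5: SEQ = 92922, payload = 1427 bytes
SEQ of segment 5 = 88531 + 673 + 966 + 1354 + 1398 = 92922

92922


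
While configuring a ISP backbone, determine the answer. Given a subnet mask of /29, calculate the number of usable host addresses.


Given: subnet mask /29
Host bits = 32 - 29 = 3
Total addresses = 2^3 = 8
Usable hosts = 8 - 2 (network + broadcast) = 6

6


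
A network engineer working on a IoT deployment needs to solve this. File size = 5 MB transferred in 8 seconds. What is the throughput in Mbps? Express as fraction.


Given: file = 5 MB, time = 8 s
File in Mb = 5 * 8 = 40 Mb
Throughput = 40 / 8 Mbps
Throughput = 5 Mbps

5


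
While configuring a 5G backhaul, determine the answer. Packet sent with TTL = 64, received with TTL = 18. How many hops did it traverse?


Given: initial TTL = 64, received TTL = 18
Hops = initial TTL - received TTL
Hops = 64 - 18 = 46

46


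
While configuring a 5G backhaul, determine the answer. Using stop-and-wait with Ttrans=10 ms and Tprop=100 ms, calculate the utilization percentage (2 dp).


Given: Ttrans = 10 ms, Tprop = 100 ms
RTT = 2 * Tprop = 2 * 100 = 200 ms
U = Ttrans / (Ttrans + RTT)
U = 10 / (10 + 200)
U = 10 / 210 = 0.047619
U% = 4.76%

4.76


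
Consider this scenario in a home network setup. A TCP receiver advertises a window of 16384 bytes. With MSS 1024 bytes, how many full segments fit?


Given: RWND = 16384 bytes, MSS = 1024 bytes
Full segments = floor(RWND / MSS)
Full segments = floor(16384 / 1024)
Full segments = floor(16.0) = 16

16


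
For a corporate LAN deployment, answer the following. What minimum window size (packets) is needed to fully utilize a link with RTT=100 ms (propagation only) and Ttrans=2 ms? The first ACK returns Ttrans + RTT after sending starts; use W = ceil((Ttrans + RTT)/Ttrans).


Given: Ttrans = 2 ms, RTT = 100 ms (= 2 * Tprop, Tprop = 50 ms)
Time until first ACK returns = Ttrans + RTT = 2 + 100 = 102 ms
Need W * Ttrans >= Ttrans + RTT  ->  W >= (Ttrans + RTT) / Ttrans
(Ttrans + RTT) / Ttrans = 102 / 2 = 51
W_min = ceil(51) = 51

51


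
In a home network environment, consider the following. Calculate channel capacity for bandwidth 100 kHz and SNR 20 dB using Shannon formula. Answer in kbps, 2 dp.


Given: B = 100 kHz, SNR = 20 dB
SNR linear = 10^(20/10) = 100
1 + SNR = 101
log2(101) = 6.6582114828
C = 100 * 1000 * 6.6582114828 = 665821.1483 bps
C = 665.821148 kbps -> 665.82 kbps (2 dp)

665.82


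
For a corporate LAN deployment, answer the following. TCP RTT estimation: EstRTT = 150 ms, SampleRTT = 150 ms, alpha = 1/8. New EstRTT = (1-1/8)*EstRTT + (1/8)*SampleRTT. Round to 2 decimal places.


Given: EstRTT = 150 ms, SampleRTT = 150 ms, alpha = 1/8
New EstRTT = (1 - alpha) * EstRTT + alpha * SampleRTT
(7/8) * 150 = 131.25
(1/8) * 150 = 18.75
New EstRTT = 131.25 + 18.75 = 150 ms -> 150.00 ms (2 dp)

150.00


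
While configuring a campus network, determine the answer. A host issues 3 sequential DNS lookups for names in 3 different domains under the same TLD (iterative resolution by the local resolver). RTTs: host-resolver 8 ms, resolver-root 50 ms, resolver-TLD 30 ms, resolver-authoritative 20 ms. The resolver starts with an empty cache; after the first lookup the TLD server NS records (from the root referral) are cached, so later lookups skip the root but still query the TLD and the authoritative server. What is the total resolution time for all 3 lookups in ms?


Lookup 1 (cold cache): local + root + TLD + auth = 8 + 50 + 30 + 20 = 108 ms
Lookups 2..3 (TLD NS cached -> skip root; new domain -> still ask TLD and auth): local + TLD + auth = 8 + 30 + 20 = 58 ms each
Remaining 2 lookups: 2 * 58 = 116 ms
Total = 108 + 116 = 224 ms

224


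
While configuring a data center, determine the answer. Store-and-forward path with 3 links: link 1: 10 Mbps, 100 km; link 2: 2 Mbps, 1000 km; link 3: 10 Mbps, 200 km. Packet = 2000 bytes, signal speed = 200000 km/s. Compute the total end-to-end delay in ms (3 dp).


Packet = 2000 bytes = 16000 bits. Store-and-forward: sum (t_trans + t_prop) per link.
Link 1: t_trans = 16000/(10*10^6) s = 1.6000 ms; t_prop = 100/200000 s = 0.5000 ms; subtotal = 2.1000 ms
Link 2: t_trans = 16000/(2*10^6) s = 8.0000 ms; t_prop = 1000/200000 s = 5.0000 ms; subtotal = 13.0000 ms
Link 3: t_trans = 16000/(10*10^6) s = 1.6000 ms; t_prop = 200/200000 s = 1.0000 ms; subtotal = 2.6000 ms
End-to-end = 2.1000 + 13.0000 + 2.6000 = 17.7000 ms -> 17.700 ms (3 dp)

17.700


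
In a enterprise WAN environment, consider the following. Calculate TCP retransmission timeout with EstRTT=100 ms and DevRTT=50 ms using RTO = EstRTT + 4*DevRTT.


Given: EstRTT = 100 ms, DevRTT = 50 ms
Timeout = EstRTT + 4 * DevRTT
4 * DevRTT = 4 * 50 = 200
Timeout = 100 + 200 = 300 ms

300


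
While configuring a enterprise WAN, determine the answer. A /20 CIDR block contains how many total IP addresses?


Given: CIDR prefix /20
Host bits = 32 - 20 = 12
Total addresses = 2^12 = 4096

4096


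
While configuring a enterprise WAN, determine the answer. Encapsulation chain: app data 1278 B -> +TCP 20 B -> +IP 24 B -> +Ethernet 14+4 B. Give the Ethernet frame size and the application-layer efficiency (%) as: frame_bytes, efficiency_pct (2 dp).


TCP segment = 1278 + 20 = 1298 B
IP packet = 1298 + 24 = 1322 B
Ethernet frame = 1322 + 14 + 4 = 1340 B
Efficiency = app / frame = 1278 / 1340 = 0.953731 = 95.3731% -> 95.37% (2 dp)

1340, 95.37


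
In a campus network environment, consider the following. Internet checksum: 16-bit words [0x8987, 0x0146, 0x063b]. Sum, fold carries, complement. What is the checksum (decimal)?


Given words: [0x8987, 0x0146, 0x063b]
Step 1: Sum all words
Raw sum = 35207 + 326 + 1595 = 37128
One's complement = ~37128 & 0xFFFF = 28407

28407


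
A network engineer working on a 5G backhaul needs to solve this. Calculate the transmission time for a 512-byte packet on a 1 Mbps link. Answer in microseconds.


Given: packet = 512 bytes, bandwidth = 1 Mbps
Packet in bits = 512 * 8 = 4096 bits
Bandwidth = 1 * 10^6 = 1000000 bps
Time = 4096 / 1000000 seconds
Time in us = 4096 * 10^6 / 1000000 = 4096

4096


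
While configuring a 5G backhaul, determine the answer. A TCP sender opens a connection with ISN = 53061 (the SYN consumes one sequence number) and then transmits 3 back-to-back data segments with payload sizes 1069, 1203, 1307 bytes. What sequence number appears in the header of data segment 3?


The SYN occupies sequence number ISN = 53061, so the first data byte is ISN + 1 = 53062.
SEQ of data segment i = (ISN + 1) + sum of payload sizes of segments 1..i-1.
Segment 1: SEQ = 53062, payload = 1069 bytes
Segment 2: SEQ = 54131, payload = 1203 bytes
Segment 3: SEQ = 55334, payload = 1307 bytes
SEQ of segment 3 = 53062 + 1069 + 1203 = 55334

55334


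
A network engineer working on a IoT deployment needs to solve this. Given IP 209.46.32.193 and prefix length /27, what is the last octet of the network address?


Given: IP = 209.46.32.193, prefix = /27
Subnet mask = 255.255.255.224
Last octet of IP: 193
Last octet of mask: 224
Network last octet = 193 AND 224 = 192

192


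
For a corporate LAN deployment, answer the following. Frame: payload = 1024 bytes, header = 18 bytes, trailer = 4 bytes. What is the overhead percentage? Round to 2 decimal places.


Given: payload = 1024 B, header = 18 B, trailer = 4 B
Overhead bytes = header + trailer = 18 + 4 = 22
Total frame = payload + overhead = 1024 + 22 = 1046
Overhead % = 22 / 1046 * 100 = 2.1033% -> 2.10% (2 dp)

2.10


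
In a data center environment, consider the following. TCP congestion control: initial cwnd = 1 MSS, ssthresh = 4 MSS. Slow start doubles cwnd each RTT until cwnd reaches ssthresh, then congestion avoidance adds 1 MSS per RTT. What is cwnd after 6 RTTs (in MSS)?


RTT 0: cwnd = 1 MSS (initial)
RTT 1: cwnd = 2 MSS (slow start, doubled)
RTT 2: cwnd = 4 MSS (slow start, doubled)
RTT 3: cwnd = 5 MSS (congestion avoidance, +1)
RTT 4: cwnd = 6 MSS (congestion avoidance, +1)
RTT 5: cwnd = 7 MSS (congestion avoidance, +1)
RTT 6: cwnd = 8 MSS (congestion avoidance, +1)

8


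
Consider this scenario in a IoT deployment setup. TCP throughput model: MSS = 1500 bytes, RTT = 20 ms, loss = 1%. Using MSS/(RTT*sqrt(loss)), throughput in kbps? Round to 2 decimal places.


Given: MSS = 1500 bytes, RTT = 20 ms, loss = 1%
RTT in seconds = 20 / 1000 = 0.02
Loss rate = 1% = 0.01
sqrt(loss) = sqrt(0.01) = 0.1
Throughput (bytes/s) = 1500 / (0.02 * 0.1) = 750000.0000
Throughput (kbps) = 750000.0000 * 8 / 1000 = 6000.000000 -> 6000.00 kbps (2 dp)

6000.00


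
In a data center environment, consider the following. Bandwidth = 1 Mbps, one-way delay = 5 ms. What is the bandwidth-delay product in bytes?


Given: bandwidth = 1 Mbps, delay = 5 ms
BDP in bits = 1 * 10^6 * 5 / 1000
BDP in bits = 5000
BDP in bytes = 5000 / 8 = 625

625


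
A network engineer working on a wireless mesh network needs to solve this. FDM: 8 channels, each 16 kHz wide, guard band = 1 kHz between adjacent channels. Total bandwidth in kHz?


Given: 8 channels, 16 kHz each, guard = 1 kHz
Channel bandwidth = 8 * 16 = 128 kHz
Guard bands = 7 gaps * 1 kHz = 7 kHz
Total = 128 + 7 = 135 kHz

135


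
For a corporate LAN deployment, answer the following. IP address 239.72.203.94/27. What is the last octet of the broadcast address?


Given: IP = 239.72.203.94, prefix = /27
Host bits = 32 - 27 = 5
Network last octet = 94 AND mask = 64
Host part size = 2^5 - 1 = 31
Broadcast last octet = 64 OR 31 = 95

95


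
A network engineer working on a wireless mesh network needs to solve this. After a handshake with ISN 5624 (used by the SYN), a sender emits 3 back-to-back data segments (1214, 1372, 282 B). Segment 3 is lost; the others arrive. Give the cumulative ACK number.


SYN uses sequence number 5624; first data byte = ISN + 1 = 5625.
Segment 1: SEQ = 5625, len = 1214 B, covers [5625, 6838]
Segment 2: SEQ = 6839, len = 1372 B, covers [6839, 8210]
Segment 3: SEQ = 8211, len = 282 B, covers [8211, 8492] [LOST]
In-order data received: bytes [5625, 8210] (segments 1..2).
Segment 3 missing -> gap begins at byte 8211.
Cumulative ACK = next expected in-order byte = 5625 + 1214 + 1372 = 8211

8211


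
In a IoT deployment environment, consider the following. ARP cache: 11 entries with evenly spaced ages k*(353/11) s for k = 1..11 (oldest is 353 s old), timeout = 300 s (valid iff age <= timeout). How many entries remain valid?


Ages are k * 353/11 s for k = 1..11 (spacing = 32.0909 s).
Entry k is valid iff k * 353/11 <= 300 iff k <= 11 * 300 / 353 = 9.3484
n_valid = floor(9.3484) = 9
(n_stale = 11 - 9 = 2)

9


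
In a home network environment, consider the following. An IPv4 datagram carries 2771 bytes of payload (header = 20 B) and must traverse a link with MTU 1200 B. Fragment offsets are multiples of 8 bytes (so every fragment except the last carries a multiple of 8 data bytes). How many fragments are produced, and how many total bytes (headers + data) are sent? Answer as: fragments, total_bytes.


Max data per non-final fragment = floor((MTU - header)/8)*8 = floor((1200 - 20)/8)*8 = floor(1180/8)*8 = 1176 B
Final fragment needs no 8-byte alignment: it can carry up to MTU - header = 1180 B
Non-final fragments needed = ceil((payload - 1180) / 1176) = ceil(1591/1176) = ceil(1.3529) = 2
Number of fragments = 2 + 1 = 3
Fragment sizes (data): 2 * 1176 B + 419 B (last, 419 <= 1180 OK)
Total bytes sent = payload + n_frags * header = 2771 + 3*20 = 2771 + 60 = 2831 B

3, 2831


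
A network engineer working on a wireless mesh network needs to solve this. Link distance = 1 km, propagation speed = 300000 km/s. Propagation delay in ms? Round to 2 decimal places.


Given: distance = 1 km, speed = 300000 km/s
Delay = distance / speed = 1 / 300000 seconds
Delay in ms = 1 * 1000 / 300000
Delay = 0.0033 ms
Rounded to 2 dp = 0.00 ms

0.00


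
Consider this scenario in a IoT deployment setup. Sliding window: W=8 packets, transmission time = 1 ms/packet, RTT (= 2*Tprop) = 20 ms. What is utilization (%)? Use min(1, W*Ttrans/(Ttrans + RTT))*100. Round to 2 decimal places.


Given: W = 8, Ttrans = 1 ms, RTT = 20 ms (= 2 * Tprop, Tprop = 10 ms)
Cycle time = Ttrans + RTT = 1 + 20 = 21 ms (first packet sent until its ACK returns)
W * Ttrans = 8 * 1 = 8 ms of sending per cycle
W * Ttrans / (Ttrans + RTT) = 8 / 21 = 0.380952
U = min(1, 0.380952) = 0.380952
U% = 38.10%

38.10


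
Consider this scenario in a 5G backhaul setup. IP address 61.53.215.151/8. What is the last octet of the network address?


Given: IP = 61.53.215.151, prefix = /8
Subnet mask = 255.0.0.0
Last octet of IP: 151
Last octet of mask: 0
Network last octet = 151 AND 0 = 0

0


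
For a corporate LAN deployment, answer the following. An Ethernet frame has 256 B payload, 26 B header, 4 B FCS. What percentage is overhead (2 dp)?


Given: payload = 256 B, header = 26 B, trailer = 4 B
Overhead bytes = header + trailer = 26 + 4 = 30
Total frame = payload + overhead = 256 + 30 = 286
Overhead % = 30 / 286 * 100 = 10.4895% -> 10.49% (2 dp)

10.49


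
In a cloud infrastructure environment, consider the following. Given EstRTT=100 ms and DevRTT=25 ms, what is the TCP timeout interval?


Given: EstRTT = 100 ms, DevRTT = 25 ms
Timeout = EstRTT + 4 * DevRTT
4 * DevRTT = 4 * 25 = 100
Timeout = 100 + 100 = 200 ms

200


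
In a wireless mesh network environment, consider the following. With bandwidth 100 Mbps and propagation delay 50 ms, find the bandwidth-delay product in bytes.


Given: bandwidth = 100 Mbps, delay = 50 ms
BDP in bits = 100 * 10^6 * 50 / 1000
BDP in bits = 5000000
BDP in bytes = 5000000 / 8 = 625000

625000


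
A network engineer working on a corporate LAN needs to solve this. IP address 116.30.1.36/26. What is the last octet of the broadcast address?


Given: IP = 116.30.1.36, prefix = /26
Host bits = 32 - 26 = 6
Network last octet = 36 AND mask = 0
Host part size = 2^6 - 1 = 63
Broadcast last octet = 0 OR 63 = 63

63


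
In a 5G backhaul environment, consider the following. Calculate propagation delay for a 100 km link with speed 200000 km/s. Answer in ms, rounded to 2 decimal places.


Given: distance = 100 km, speed = 200000 km/s
Delay = distance / speed = 100 / 200000 seconds
Delay in ms = 100 * 1000 / 200000
Delay = 0.5000 ms
Rounded to 2 dp = 0.50 ms

0.50


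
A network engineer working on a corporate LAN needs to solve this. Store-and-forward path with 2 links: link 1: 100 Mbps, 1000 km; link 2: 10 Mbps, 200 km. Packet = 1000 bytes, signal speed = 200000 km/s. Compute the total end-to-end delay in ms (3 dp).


Packet = 1000 bytes = 8000 bits. Store-and-forward: sum (t_trans + t_prop) per link.
Link 1: t_trans = 8000/(100*10^6) s = 0.0800 ms; t_prop = 1000/200000 s = 5.0000 ms; subtotal = 5.0800 ms
Link 2: t_trans = 8000/(10*10^6) s = 0.8000 ms; t_prop = 200/200000 s = 1.0000 ms; subtotal = 1.8000 ms
End-to-end = 5.0800 + 1.8000 = 6.8800 ms -> 6.880 ms (3 dp)

6.880


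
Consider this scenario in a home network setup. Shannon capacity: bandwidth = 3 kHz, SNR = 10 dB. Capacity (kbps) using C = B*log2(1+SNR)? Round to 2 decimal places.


Given: B = 3 kHz, SNR = 10 dB
SNR linear = 10^(10/10) = 10
1 + SNR = 11
log2(11) = 3.4594316186
C = 3 * 1000 * 3.4594316186 = 10378.2949 bps
C = 10.378295 kbps -> 10.38 kbps (2 dp)

10.38


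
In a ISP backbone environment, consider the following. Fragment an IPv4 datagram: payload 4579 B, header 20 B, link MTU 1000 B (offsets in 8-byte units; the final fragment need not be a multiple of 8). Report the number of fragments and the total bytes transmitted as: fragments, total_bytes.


Max data per non-final fragment = floor((MTU - header)/8)*8 = floor((1000 - 20)/8)*8 = floor(980/8)*8 = 976 B
Final fragment needs no 8-byte alignment: it can carry up to MTU - header = 980 B
Non-final fragments needed = ceil((payload - 980) / 976) = ceil(3599/976) = ceil(3.6875) = 4
Number of fragments = 4 + 1 = 5
Fragment sizes (data): 4 * 976 B + 675 B (last, 675 <= 980 OK)
Total bytes sent = payload + n_frags * header = 4579 + 5*20 = 4579 + 100 = 4679 B

5, 4679


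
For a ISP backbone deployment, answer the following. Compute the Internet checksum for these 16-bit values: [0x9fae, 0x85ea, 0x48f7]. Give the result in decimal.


Given words: [0x9fae, 0x85ea, 0x48f7]
Step 1: Sum all words
Raw sum = 40878 + 34282 + 18679 = 93839
Step 2: Fold carry: (28303 + 1) = 28304
One's complement = ~28304 & 0xFFFF = 37231

37231


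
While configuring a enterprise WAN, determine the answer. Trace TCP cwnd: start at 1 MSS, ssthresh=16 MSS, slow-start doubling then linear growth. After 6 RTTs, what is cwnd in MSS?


RTT 0: cwnd = 1 MSS (initial)
RTT 1: cwnd = 2 MSS (slow start, doubled)
RTT 2: cwnd = 4 MSS (slow start, doubled)
RTT 3: cwnd = 8 MSS (slow start, doubled)
RTT 4: cwnd = 16 MSS (slow start, doubled)
RTT 5: cwnd = 17 MSS (congestion avoidance, +1)
RTT 6: cwnd = 18 MSS (congestion avoidance, +1)

18


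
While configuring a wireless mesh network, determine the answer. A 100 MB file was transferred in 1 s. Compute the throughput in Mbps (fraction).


Given: file = 100 MB, time = 1 s
File in Mb = 100 * 8 = 800 Mb
Throughput = 800 / 1 Mbps
Throughput = 800 Mbps

800


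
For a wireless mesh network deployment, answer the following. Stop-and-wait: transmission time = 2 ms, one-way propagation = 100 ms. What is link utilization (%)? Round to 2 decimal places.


Given: Ttrans = 2 ms, Tprop = 100 ms
RTT = 2 * Tprop = 2 * 100 = 200 ms
U = Ttrans / (Ttrans + RTT)
U = 2 / (2 + 200)
U = 2 / 202 = 0.009901
U% = 0.99%

0.99


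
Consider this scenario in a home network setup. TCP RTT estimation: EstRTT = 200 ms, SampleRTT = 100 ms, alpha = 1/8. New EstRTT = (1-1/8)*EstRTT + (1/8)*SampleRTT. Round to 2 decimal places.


Given: EstRTT = 200 ms, SampleRTT = 100 ms, alpha = 1/8
New EstRTT = (1 - alpha) * EstRTT + alpha * SampleRTT
(7/8) * 200 = 175
(1/8) * 100 = 12.5
New EstRTT = 175 + 12.5 = 187.5 ms -> 187.50 ms (2 dp)

187.50


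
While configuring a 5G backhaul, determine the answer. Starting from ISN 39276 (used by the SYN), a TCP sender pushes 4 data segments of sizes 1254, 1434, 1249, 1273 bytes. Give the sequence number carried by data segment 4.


The SYN occupies sequence number ISN = 39276, so the first data byte is ISN + 1 = 39277.
SEQ of data segment i = (ISN + 1) + sum of payload sizes of segments 1..i-1.
Segment 1: SEQ = 39277, payload = 1254 bytes
Segment 2: SEQ = 40531, payload = 1434 bytes
Segment 3: SEQ = 41965, payload = 1249 bytes
Segment 4: SEQ = 43214, payload = 1273 bytes
SEQ of segment 4 = 39277 + 1254 + 1434 + 1249 = 43214

43214


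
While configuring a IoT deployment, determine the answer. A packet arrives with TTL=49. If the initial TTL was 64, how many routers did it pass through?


Given: initial TTL = 64, received TTL = 49
Hops = initial TTL - received TTL
Hops = 64 - 49 = 15

15


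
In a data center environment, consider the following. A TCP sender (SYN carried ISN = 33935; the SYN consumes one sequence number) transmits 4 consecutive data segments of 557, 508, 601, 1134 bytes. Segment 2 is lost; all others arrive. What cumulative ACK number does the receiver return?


SYN uses sequence number 33935; first data byte = ISN + 1 = 33936.
Segment 1: SEQ = 33936, len = 557 B, covers [33936, 34492]
Segment 2: SEQ = 34493, len = 508 B, covers [34493, 35000] [LOST]
Segment 3: SEQ = 35001, len = 601 B, covers [35001, 35601]
Segment 4: SEQ = 35602, len = 1134 B, covers [35602, 36735]
In-order data received: bytes [33936, 34492] (segments 1..1).
Segment 2 missing -> gap begins at byte 34493; later segments buffered out of order.
Cumulative ACK = next expected in-order byte = 33936 + 557 = 34493

34493


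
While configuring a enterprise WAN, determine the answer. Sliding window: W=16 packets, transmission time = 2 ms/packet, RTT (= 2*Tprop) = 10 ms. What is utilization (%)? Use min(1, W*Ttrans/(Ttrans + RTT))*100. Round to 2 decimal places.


Given: W = 16, Ttrans = 2 ms, RTT = 10 ms (= 2 * Tprop, Tprop = 5 ms)
Cycle time = Ttrans + RTT = 2 + 10 = 12 ms (first packet sent until its ACK returns)
W * Ttrans = 16 * 2 = 32 ms of sending per cycle
W * Ttrans / (Ttrans + RTT) = 32 / 12 = 2.666667
U = min(1, 2.666667) = 1.000000
U% = 100.00%

100.00


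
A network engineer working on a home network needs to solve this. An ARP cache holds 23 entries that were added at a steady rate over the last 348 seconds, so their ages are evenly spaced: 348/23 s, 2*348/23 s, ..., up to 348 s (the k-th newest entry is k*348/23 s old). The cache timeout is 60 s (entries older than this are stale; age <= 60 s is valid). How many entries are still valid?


Ages are k * 348/23 s for k = 1..23 (spacing = 15.1304 s).
Entry k is valid iff k * 348/23 <= 60 iff k <= 23 * 60 / 348 = 3.9655
n_valid = floor(3.9655) = 3
(n_stale = 23 - 3 = 20)

3


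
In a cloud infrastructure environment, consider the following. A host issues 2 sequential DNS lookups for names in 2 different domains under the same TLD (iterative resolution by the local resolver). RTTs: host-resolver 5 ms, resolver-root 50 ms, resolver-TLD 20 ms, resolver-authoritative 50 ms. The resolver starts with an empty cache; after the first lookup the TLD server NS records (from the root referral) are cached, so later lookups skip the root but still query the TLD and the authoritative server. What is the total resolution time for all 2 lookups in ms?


Lookup 1 (cold cache): local + root + TLD + auth = 5 + 50 + 20 + 50 = 125 ms
Lookups 2..2 (TLD NS cached -> skip root; new domain -> still ask TLD and auth): local + TLD + auth = 5 + 20 + 50 = 75 ms each
Remaining 1 lookups: 1 * 75 = 75 ms
Total = 125 + 75 = 200 ms

200


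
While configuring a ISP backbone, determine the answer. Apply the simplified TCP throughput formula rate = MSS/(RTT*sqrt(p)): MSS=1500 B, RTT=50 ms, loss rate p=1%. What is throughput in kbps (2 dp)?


Given: MSS = 1500 bytes, RTT = 50 ms, loss = 1%
RTT in seconds = 50 / 1000 = 0.05
Loss rate = 1% = 0.01
sqrt(loss) = sqrt(0.01) = 0.1
Throughput (bytes/s) = 1500 / (0.05 * 0.1) = 300000.0000
Throughput (kbps) = 300000.0000 * 8 / 1000 = 2400.000000 -> 2400.00 kbps (2 dp)

2400.00
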